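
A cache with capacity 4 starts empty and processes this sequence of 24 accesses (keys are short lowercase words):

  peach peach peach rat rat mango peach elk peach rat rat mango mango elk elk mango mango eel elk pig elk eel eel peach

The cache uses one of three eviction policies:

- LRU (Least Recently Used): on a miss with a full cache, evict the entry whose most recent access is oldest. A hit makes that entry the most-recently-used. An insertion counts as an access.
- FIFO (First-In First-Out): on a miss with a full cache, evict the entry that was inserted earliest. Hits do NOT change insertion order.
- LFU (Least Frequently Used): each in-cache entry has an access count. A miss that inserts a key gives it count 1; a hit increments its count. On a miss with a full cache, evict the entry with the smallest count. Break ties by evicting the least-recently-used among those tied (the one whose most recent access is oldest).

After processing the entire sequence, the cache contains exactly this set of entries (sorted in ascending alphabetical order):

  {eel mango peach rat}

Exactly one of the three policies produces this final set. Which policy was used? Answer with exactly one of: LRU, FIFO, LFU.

Simulating under each policy and comparing final sets:
  LRU: final set = {eel elk peach pig} -> differs
  FIFO: final set = {eel elk peach pig} -> differs
  LFU: final set = {eel mango peach rat} -> MATCHES target
Only LFU produces the target set.

Answer: LFU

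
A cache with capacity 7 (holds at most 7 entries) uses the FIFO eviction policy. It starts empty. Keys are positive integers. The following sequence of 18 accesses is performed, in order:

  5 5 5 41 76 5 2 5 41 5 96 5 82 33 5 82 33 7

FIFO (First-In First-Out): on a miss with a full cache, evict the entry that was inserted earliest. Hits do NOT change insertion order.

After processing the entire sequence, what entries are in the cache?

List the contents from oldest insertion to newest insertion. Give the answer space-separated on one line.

Answer: 41 76 2 96 82 33 7

Derivation:
FIFO simulation (capacity=7):
  1. access 5: MISS. Cache (old->new): [5]
  2. access 5: HIT. Cache (old->new): [5]
  3. access 5: HIT. Cache (old->new): [5]
  4. access 41: MISS. Cache (old->new): [5 41]
  5. access 76: MISS. Cache (old->new): [5 41 76]
  6. access 5: HIT. Cache (old->new): [5 41 76]
  7. access 2: MISS. Cache (old->new): [5 41 76 2]
  8. access 5: HIT. Cache (old->new): [5 41 76 2]
  9. access 41: HIT. Cache (old->new): [5 41 76 2]
  10. access 5: HIT. Cache (old->new): [5 41 76 2]
  11. access 96: MISS. Cache (old->new): [5 41 76 2 96]
  12. access 5: HIT. Cache (old->new): [5 41 76 2 96]
  13. access 82: MISS. Cache (old->new): [5 41 76 2 96 82]
  14. access 33: MISS. Cache (old->new): [5 41 76 2 96 82 33]
  15. access 5: HIT. Cache (old->new): [5 41 76 2 96 82 33]
  16. access 82: HIT. Cache (old->new): [5 41 76 2 96 82 33]
  17. access 33: HIT. Cache (old->new): [5 41 76 2 96 82 33]
  18. access 7: MISS, evict 5. Cache (old->new): [41 76 2 96 82 33 7]
Total: 10 hits, 8 misses, 1 evictions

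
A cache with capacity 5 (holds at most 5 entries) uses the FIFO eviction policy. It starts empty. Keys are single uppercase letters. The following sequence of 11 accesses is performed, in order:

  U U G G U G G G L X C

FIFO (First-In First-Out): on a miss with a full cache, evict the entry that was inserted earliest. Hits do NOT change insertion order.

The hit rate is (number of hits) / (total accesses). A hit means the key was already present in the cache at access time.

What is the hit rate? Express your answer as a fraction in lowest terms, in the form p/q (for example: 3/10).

FIFO simulation (capacity=5):
  1. access U: MISS. Cache (old->new): [U]
  2. access U: HIT. Cache (old->new): [U]
  3. access G: MISS. Cache (old->new): [U G]
  4. access G: HIT. Cache (old->new): [U G]
  5. access U: HIT. Cache (old->new): [U G]
  6. access G: HIT. Cache (old->new): [U G]
  7. access G: HIT. Cache (old->new): [U G]
  8. access G: HIT. Cache (old->new): [U G]
  9. access L: MISS. Cache (old->new): [U G L]
  10. access X: MISS. Cache (old->new): [U G L X]
  11. access C: MISS. Cache (old->new): [U G L X C]
Total: 6 hits, 5 misses, 0 evictions

Hit rate = 6/11

Answer: 6/11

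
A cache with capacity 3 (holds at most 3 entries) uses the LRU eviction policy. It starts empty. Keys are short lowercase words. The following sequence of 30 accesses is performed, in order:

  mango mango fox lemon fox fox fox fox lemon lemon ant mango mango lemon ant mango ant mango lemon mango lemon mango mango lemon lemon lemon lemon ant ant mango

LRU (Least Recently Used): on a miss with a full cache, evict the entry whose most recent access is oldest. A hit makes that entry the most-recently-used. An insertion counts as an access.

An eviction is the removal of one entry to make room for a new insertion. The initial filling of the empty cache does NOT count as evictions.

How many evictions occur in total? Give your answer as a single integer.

Answer: 2

Derivation:
LRU simulation (capacity=3):
  1. access mango: MISS. Cache (LRU->MRU): [mango]
  2. access mango: HIT. Cache (LRU->MRU): [mango]
  3. access fox: MISS. Cache (LRU->MRU): [mango fox]
  4. access lemon: MISS. Cache (LRU->MRU): [mango fox lemon]
  5. access fox: HIT. Cache (LRU->MRU): [mango lemon fox]
  6. access fox: HIT. Cache (LRU->MRU): [mango lemon fox]
  7. access fox: HIT. Cache (LRU->MRU): [mango lemon fox]
  8. access fox: HIT. Cache (LRU->MRU): [mango lemon fox]
  9. access lemon: HIT. Cache (LRU->MRU): [mango fox lemon]
  10. access lemon: HIT. Cache (LRU->MRU): [mango fox lemon]
  11. access ant: MISS, evict mango. Cache (LRU->MRU): [fox lemon ant]
  12. access mango: MISS, evict fox. Cache (LRU->MRU): [lemon ant mango]
  13. access mango: HIT. Cache (LRU->MRU): [lemon ant mango]
  14. access lemon: HIT. Cache (LRU->MRU): [ant mango lemon]
  15. access ant: HIT. Cache (LRU->MRU): [mango lemon ant]
  16. access mango: HIT. Cache (LRU->MRU): [lemon ant mango]
  17. access ant: HIT. Cache (LRU->MRU): [lemon mango ant]
  18. access mango: HIT. Cache (LRU->MRU): [lemon ant mango]
  19. access lemon: HIT. Cache (LRU->MRU): [ant mango lemon]
  20. access mango: HIT. Cache (LRU->MRU): [ant lemon mango]
  21. access lemon: HIT. Cache (LRU->MRU): [ant mango lemon]
  22. access mango: HIT. Cache (LRU->MRU): [ant lemon mango]
  23. access mango: HIT. Cache (LRU->MRU): [ant lemon mango]
  24. access lemon: HIT. Cache (LRU->MRU): [ant mango lemon]
  25. access lemon: HIT. Cache (LRU->MRU): [ant mango lemon]
  26. access lemon: HIT. Cache (LRU->MRU): [ant mango lemon]
  27. access lemon: HIT. Cache (LRU->MRU): [ant mango lemon]
  28. access ant: HIT. Cache (LRU->MRU): [mango lemon ant]
  29. access ant: HIT. Cache (LRU->MRU): [mango lemon ant]
  30. access mango: HIT. Cache (LRU->MRU): [lemon ant mango]
Total: 25 hits, 5 misses, 2 evictions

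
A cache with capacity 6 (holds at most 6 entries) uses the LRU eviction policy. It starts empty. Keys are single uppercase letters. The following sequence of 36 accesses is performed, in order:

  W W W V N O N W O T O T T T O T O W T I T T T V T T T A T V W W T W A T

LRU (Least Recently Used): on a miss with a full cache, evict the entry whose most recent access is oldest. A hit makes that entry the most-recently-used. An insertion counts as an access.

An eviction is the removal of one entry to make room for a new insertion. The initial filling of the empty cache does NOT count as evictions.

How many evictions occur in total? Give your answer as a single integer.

LRU simulation (capacity=6):
  1. access W: MISS. Cache (LRU->MRU): [W]
  2. access W: HIT. Cache (LRU->MRU): [W]
  3. access W: HIT. Cache (LRU->MRU): [W]
  4. access V: MISS. Cache (LRU->MRU): [W V]
  5. access N: MISS. Cache (LRU->MRU): [W V N]
  6. access O: MISS. Cache (LRU->MRU): [W V N O]
  7. access N: HIT. Cache (LRU->MRU): [W V O N]
  8. access W: HIT. Cache (LRU->MRU): [V O N W]
  9. access O: HIT. Cache (LRU->MRU): [V N W O]
  10. access T: MISS. Cache (LRU->MRU): [V N W O T]
  11. access O: HIT. Cache (LRU->MRU): [V N W T O]
  12. access T: HIT. Cache (LRU->MRU): [V N W O T]
  13. access T: HIT. Cache (LRU->MRU): [V N W O T]
  14. access T: HIT. Cache (LRU->MRU): [V N W O T]
  15. access O: HIT. Cache (LRU->MRU): [V N W T O]
  16. access T: HIT. Cache (LRU->MRU): [V N W O T]
  17. access O: HIT. Cache (LRU->MRU): [V N W T O]
  18. access W: HIT. Cache (LRU->MRU): [V N T O W]
  19. access T: HIT. Cache (LRU->MRU): [V N O W T]
  20. access I: MISS. Cache (LRU->MRU): [V N O W T I]
  21. access T: HIT. Cache (LRU->MRU): [V N O W I T]
  22. access T: HIT. Cache (LRU->MRU): [V N O W I T]
  23. access T: HIT. Cache (LRU->MRU): [V N O W I T]
  24. access V: HIT. Cache (LRU->MRU): [N O W I T V]
  25. access T: HIT. Cache (LRU->MRU): [N O W I V T]
  26. access T: HIT. Cache (LRU->MRU): [N O W I V T]
  27. access T: HIT. Cache (LRU->MRU): [N O W I V T]
  28. access A: MISS, evict N. Cache (LRU->MRU): [O W I V T A]
  29. access T: HIT. Cache (LRU->MRU): [O W I V A T]
  30. access V: HIT. Cache (LRU->MRU): [O W I A T V]
  31. access W: HIT. Cache (LRU->MRU): [O I A T V W]
  32. access W: HIT. Cache (LRU->MRU): [O I A T V W]
  33. access T: HIT. Cache (LRU->MRU): [O I A V W T]
  34. access W: HIT. Cache (LRU->MRU): [O I A V T W]
  35. access A: HIT. Cache (LRU->MRU): [O I V T W A]
  36. access T: HIT. Cache (LRU->MRU): [O I V W A T]
Total: 29 hits, 7 misses, 1 evictions

Answer: 1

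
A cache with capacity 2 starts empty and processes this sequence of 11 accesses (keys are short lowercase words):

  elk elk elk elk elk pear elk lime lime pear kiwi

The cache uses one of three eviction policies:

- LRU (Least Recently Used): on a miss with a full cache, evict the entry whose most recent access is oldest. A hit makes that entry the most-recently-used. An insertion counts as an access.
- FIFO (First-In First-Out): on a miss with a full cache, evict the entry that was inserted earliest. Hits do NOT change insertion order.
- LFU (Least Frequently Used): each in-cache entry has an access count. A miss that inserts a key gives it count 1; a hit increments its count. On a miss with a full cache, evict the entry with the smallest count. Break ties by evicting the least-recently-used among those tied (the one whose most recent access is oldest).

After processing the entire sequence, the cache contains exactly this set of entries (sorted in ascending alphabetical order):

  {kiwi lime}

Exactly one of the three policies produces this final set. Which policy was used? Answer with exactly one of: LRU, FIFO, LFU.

Simulating under each policy and comparing final sets:
  LRU: final set = {kiwi pear} -> differs
  FIFO: final set = {kiwi lime} -> MATCHES target
  LFU: final set = {elk kiwi} -> differs
Only FIFO produces the target set.

Answer: FIFO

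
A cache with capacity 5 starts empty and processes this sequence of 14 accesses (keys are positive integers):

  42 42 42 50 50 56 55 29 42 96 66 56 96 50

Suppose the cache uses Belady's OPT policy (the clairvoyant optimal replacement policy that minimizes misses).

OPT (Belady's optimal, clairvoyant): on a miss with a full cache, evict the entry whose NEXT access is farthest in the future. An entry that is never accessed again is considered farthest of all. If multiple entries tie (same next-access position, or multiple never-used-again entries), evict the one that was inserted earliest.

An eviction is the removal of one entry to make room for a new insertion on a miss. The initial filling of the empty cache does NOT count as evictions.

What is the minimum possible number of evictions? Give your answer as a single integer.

OPT (Belady) simulation (capacity=5):
  1. access 42: MISS. Cache: [42]
  2. access 42: HIT. Next use of 42: step 3. Cache: [42]
  3. access 42: HIT. Next use of 42: step 9. Cache: [42]
  4. access 50: MISS. Cache: [42 50]
  5. access 50: HIT. Next use of 50: step 14. Cache: [42 50]
  6. access 56: MISS. Cache: [42 50 56]
  7. access 55: MISS. Cache: [42 50 56 55]
  8. access 29: MISS. Cache: [42 50 56 55 29]
  9. access 42: HIT. Next use of 42: never. Cache: [42 50 56 55 29]
  10. access 96: MISS, evict 42 (next use: never). Cache: [50 56 55 29 96]
  11. access 66: MISS, evict 55 (next use: never). Cache: [50 56 29 96 66]
  12. access 56: HIT. Next use of 56: never. Cache: [50 56 29 96 66]
  13. access 96: HIT. Next use of 96: never. Cache: [50 56 29 96 66]
  14. access 50: HIT. Next use of 50: never. Cache: [50 56 29 96 66]
Total: 7 hits, 7 misses, 2 evictions

Answer: 2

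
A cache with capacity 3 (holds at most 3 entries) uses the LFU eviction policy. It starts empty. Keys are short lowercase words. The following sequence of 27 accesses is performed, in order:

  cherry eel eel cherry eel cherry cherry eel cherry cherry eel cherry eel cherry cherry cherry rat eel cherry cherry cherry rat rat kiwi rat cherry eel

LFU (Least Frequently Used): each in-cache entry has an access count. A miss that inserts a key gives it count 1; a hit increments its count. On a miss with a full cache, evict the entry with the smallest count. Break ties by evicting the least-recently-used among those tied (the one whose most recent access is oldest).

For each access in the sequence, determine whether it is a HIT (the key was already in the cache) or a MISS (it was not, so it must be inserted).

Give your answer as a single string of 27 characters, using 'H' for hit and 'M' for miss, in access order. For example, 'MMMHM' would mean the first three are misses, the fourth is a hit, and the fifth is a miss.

Answer: MMHHHHHHHHHHHHHHMHHHHHHMMHH

Derivation:
LFU simulation (capacity=3):
  1. access cherry: MISS. Cache: [cherry(c=1)]
  2. access eel: MISS. Cache: [cherry(c=1) eel(c=1)]
  3. access eel: HIT, count now 2. Cache: [cherry(c=1) eel(c=2)]
  4. access cherry: HIT, count now 2. Cache: [eel(c=2) cherry(c=2)]
  5. access eel: HIT, count now 3. Cache: [cherry(c=2) eel(c=3)]
  6. access cherry: HIT, count now 3. Cache: [eel(c=3) cherry(c=3)]
  7. access cherry: HIT, count now 4. Cache: [eel(c=3) cherry(c=4)]
  8. access eel: HIT, count now 4. Cache: [cherry(c=4) eel(c=4)]
  9. access cherry: HIT, count now 5. Cache: [eel(c=4) cherry(c=5)]
  10. access cherry: HIT, count now 6. Cache: [eel(c=4) cherry(c=6)]
  11. access eel: HIT, count now 5. Cache: [eel(c=5) cherry(c=6)]
  12. access cherry: HIT, count now 7. Cache: [eel(c=5) cherry(c=7)]
  13. access eel: HIT, count now 6. Cache: [eel(c=6) cherry(c=7)]
  14. access cherry: HIT, count now 8. Cache: [eel(c=6) cherry(c=8)]
  15. access cherry: HIT, count now 9. Cache: [eel(c=6) cherry(c=9)]
  16. access cherry: HIT, count now 10. Cache: [eel(c=6) cherry(c=10)]
  17. access rat: MISS. Cache: [rat(c=1) eel(c=6) cherry(c=10)]
  18. access eel: HIT, count now 7. Cache: [rat(c=1) eel(c=7) cherry(c=10)]
  19. access cherry: HIT, count now 11. Cache: [rat(c=1) eel(c=7) cherry(c=11)]
  20. access cherry: HIT, count now 12. Cache: [rat(c=1) eel(c=7) cherry(c=12)]
  21. access cherry: HIT, count now 13. Cache: [rat(c=1) eel(c=7) cherry(c=13)]
  22. access rat: HIT, count now 2. Cache: [rat(c=2) eel(c=7) cherry(c=13)]
  23. access rat: HIT, count now 3. Cache: [rat(c=3) eel(c=7) cherry(c=13)]
  24. access kiwi: MISS, evict rat(c=3). Cache: [kiwi(c=1) eel(c=7) cherry(c=13)]
  25. access rat: MISS, evict kiwi(c=1). Cache: [rat(c=1) eel(c=7) cherry(c=13)]
  26. access cherry: HIT, count now 14. Cache: [rat(c=1) eel(c=7) cherry(c=14)]
  27. access eel: HIT, count now 8. Cache: [rat(c=1) eel(c=8) cherry(c=14)]
Total: 22 hits, 5 misses, 2 evictions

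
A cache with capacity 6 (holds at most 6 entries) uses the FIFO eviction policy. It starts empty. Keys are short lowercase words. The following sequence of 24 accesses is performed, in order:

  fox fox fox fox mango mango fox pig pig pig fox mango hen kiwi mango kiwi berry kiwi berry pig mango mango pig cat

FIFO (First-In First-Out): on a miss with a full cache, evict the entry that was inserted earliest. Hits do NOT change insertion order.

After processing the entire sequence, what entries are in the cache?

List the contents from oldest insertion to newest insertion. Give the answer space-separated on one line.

Answer: mango pig hen kiwi berry cat

Derivation:
FIFO simulation (capacity=6):
  1. access fox: MISS. Cache (old->new): [fox]
  2. access fox: HIT. Cache (old->new): [fox]
  3. access fox: HIT. Cache (old->new): [fox]
  4. access fox: HIT. Cache (old->new): [fox]
  5. access mango: MISS. Cache (old->new): [fox mango]
  6. access mango: HIT. Cache (old->new): [fox mango]
  7. access fox: HIT. Cache (old->new): [fox mango]
  8. access pig: MISS. Cache (old->new): [fox mango pig]
  9. access pig: HIT. Cache (old->new): [fox mango pig]
  10. access pig: HIT. Cache (old->new): [fox mango pig]
  11. access fox: HIT. Cache (old->new): [fox mango pig]
  12. access mango: HIT. Cache (old->new): [fox mango pig]
  13. access hen: MISS. Cache (old->new): [fox mango pig hen]
  14. access kiwi: MISS. Cache (old->new): [fox mango pig hen kiwi]
  15. access mango: HIT. Cache (old->new): [fox mango pig hen kiwi]
  16. access kiwi: HIT. Cache (old->new): [fox mango pig hen kiwi]
  17. access berry: MISS. Cache (old->new): [fox mango pig hen kiwi berry]
  18. access kiwi: HIT. Cache (old->new): [fox mango pig hen kiwi berry]
  19. access berry: HIT. Cache (old->new): [fox mango pig hen kiwi berry]
  20. access pig: HIT. Cache (old->new): [fox mango pig hen kiwi berry]
  21. access mango: HIT. Cache (old->new): [fox mango pig hen kiwi berry]
  22. access mango: HIT. Cache (old->new): [fox mango pig hen kiwi berry]
  23. access pig: HIT. Cache (old->new): [fox mango pig hen kiwi berry]
  24. access cat: MISS, evict fox. Cache (old->new): [mango pig hen kiwi berry cat]
Total: 17 hits, 7 misses, 1 evictions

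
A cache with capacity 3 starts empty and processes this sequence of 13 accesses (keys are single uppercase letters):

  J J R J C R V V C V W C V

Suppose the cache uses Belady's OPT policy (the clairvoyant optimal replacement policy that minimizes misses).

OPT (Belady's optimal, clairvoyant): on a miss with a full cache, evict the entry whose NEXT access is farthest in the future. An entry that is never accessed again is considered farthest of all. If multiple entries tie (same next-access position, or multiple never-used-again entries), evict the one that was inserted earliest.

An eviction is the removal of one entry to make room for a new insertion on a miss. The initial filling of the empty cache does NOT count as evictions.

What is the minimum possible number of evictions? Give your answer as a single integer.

OPT (Belady) simulation (capacity=3):
  1. access J: MISS. Cache: [J]
  2. access J: HIT. Next use of J: step 4. Cache: [J]
  3. access R: MISS. Cache: [J R]
  4. access J: HIT. Next use of J: never. Cache: [J R]
  5. access C: MISS. Cache: [J R C]
  6. access R: HIT. Next use of R: never. Cache: [J R C]
  7. access V: MISS, evict J (next use: never). Cache: [R C V]
  8. access V: HIT. Next use of V: step 10. Cache: [R C V]
  9. access C: HIT. Next use of C: step 12. Cache: [R C V]
  10. access V: HIT. Next use of V: step 13. Cache: [R C V]
  11. access W: MISS, evict R (next use: never). Cache: [C V W]
  12. access C: HIT. Next use of C: never. Cache: [C V W]
  13. access V: HIT. Next use of V: never. Cache: [C V W]
Total: 8 hits, 5 misses, 2 evictions

Answer: 2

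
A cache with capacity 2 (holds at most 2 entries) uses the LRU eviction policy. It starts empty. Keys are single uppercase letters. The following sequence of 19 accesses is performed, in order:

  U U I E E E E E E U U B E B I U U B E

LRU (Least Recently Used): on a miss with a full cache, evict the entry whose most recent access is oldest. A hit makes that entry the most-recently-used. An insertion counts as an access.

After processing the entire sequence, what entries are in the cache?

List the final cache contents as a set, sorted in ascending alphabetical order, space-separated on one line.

Answer: B E

Derivation:
LRU simulation (capacity=2):
  1. access U: MISS. Cache (LRU->MRU): [U]
  2. access U: HIT. Cache (LRU->MRU): [U]
  3. access I: MISS. Cache (LRU->MRU): [U I]
  4. access E: MISS, evict U. Cache (LRU->MRU): [I E]
  5. access E: HIT. Cache (LRU->MRU): [I E]
  6. access E: HIT. Cache (LRU->MRU): [I E]
  7. access E: HIT. Cache (LRU->MRU): [I E]
  8. access E: HIT. Cache (LRU->MRU): [I E]
  9. access E: HIT. Cache (LRU->MRU): [I E]
  10. access U: MISS, evict I. Cache (LRU->MRU): [E U]
  11. access U: HIT. Cache (LRU->MRU): [E U]
  12. access B: MISS, evict E. Cache (LRU->MRU): [U B]
  13. access E: MISS, evict U. Cache (LRU->MRU): [B E]
  14. access B: HIT. Cache (LRU->MRU): [E B]
  15. access I: MISS, evict E. Cache (LRU->MRU): [B I]
  16. access U: MISS, evict B. Cache (LRU->MRU): [I U]
  17. access U: HIT. Cache (LRU->MRU): [I U]
  18. access B: MISS, evict I. Cache (LRU->MRU): [U B]
  19. access E: MISS, evict U. Cache (LRU->MRU): [B E]
Total: 9 hits, 10 misses, 8 evictions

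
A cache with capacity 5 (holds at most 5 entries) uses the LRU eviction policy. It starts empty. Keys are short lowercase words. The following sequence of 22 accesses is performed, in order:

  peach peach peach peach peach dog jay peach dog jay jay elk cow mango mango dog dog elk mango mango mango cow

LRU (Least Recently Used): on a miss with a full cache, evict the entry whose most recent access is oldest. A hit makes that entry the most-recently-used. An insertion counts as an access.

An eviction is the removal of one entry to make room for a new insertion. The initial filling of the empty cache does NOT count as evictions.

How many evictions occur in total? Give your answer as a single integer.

Answer: 1

Derivation:
LRU simulation (capacity=5):
  1. access peach: MISS. Cache (LRU->MRU): [peach]
  2. access peach: HIT. Cache (LRU->MRU): [peach]
  3. access peach: HIT. Cache (LRU->MRU): [peach]
  4. access peach: HIT. Cache (LRU->MRU): [peach]
  5. access peach: HIT. Cache (LRU->MRU): [peach]
  6. access dog: MISS. Cache (LRU->MRU): [peach dog]
  7. access jay: MISS. Cache (LRU->MRU): [peach dog jay]
  8. access peach: HIT. Cache (LRU->MRU): [dog jay peach]
  9. access dog: HIT. Cache (LRU->MRU): [jay peach dog]
  10. access jay: HIT. Cache (LRU->MRU): [peach dog jay]
  11. access jay: HIT. Cache (LRU->MRU): [peach dog jay]
  12. access elk: MISS. Cache (LRU->MRU): [peach dog jay elk]
  13. access cow: MISS. Cache (LRU->MRU): [peach dog jay elk cow]
  14. access mango: MISS, evict peach. Cache (LRU->MRU): [dog jay elk cow mango]
  15. access mango: HIT. Cache (LRU->MRU): [dog jay elk cow mango]
  16. access dog: HIT. Cache (LRU->MRU): [jay elk cow mango dog]
  17. access dog: HIT. Cache (LRU->MRU): [jay elk cow mango dog]
  18. access elk: HIT. Cache (LRU->MRU): [jay cow mango dog elk]
  19. access mango: HIT. Cache (LRU->MRU): [jay cow dog elk mango]
  20. access mango: HIT. Cache (LRU->MRU): [jay cow dog elk mango]
  21. access mango: HIT. Cache (LRU->MRU): [jay cow dog elk mango]
  22. access cow: HIT. Cache (LRU->MRU): [jay dog elk mango cow]
Total: 16 hits, 6 misses, 1 evictions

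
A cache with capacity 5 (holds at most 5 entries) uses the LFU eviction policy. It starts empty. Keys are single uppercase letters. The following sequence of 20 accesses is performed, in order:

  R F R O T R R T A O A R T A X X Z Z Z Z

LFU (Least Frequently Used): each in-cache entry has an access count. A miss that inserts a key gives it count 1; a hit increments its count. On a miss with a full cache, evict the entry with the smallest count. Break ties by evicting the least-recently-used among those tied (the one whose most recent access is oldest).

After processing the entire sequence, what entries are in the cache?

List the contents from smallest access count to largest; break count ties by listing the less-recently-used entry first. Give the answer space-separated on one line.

LFU simulation (capacity=5):
  1. access R: MISS. Cache: [R(c=1)]
  2. access F: MISS. Cache: [R(c=1) F(c=1)]
  3. access R: HIT, count now 2. Cache: [F(c=1) R(c=2)]
  4. access O: MISS. Cache: [F(c=1) O(c=1) R(c=2)]
  5. access T: MISS. Cache: [F(c=1) O(c=1) T(c=1) R(c=2)]
  6. access R: HIT, count now 3. Cache: [F(c=1) O(c=1) T(c=1) R(c=3)]
  7. access R: HIT, count now 4. Cache: [F(c=1) O(c=1) T(c=1) R(c=4)]
  8. access T: HIT, count now 2. Cache: [F(c=1) O(c=1) T(c=2) R(c=4)]
  9. access A: MISS. Cache: [F(c=1) O(c=1) A(c=1) T(c=2) R(c=4)]
  10. access O: HIT, count now 2. Cache: [F(c=1) A(c=1) T(c=2) O(c=2) R(c=4)]
  11. access A: HIT, count now 2. Cache: [F(c=1) T(c=2) O(c=2) A(c=2) R(c=4)]
  12. access R: HIT, count now 5. Cache: [F(c=1) T(c=2) O(c=2) A(c=2) R(c=5)]
  13. access T: HIT, count now 3. Cache: [F(c=1) O(c=2) A(c=2) T(c=3) R(c=5)]
  14. access A: HIT, count now 3. Cache: [F(c=1) O(c=2) T(c=3) A(c=3) R(c=5)]
  15. access X: MISS, evict F(c=1). Cache: [X(c=1) O(c=2) T(c=3) A(c=3) R(c=5)]
  16. access X: HIT, count now 2. Cache: [O(c=2) X(c=2) T(c=3) A(c=3) R(c=5)]
  17. access Z: MISS, evict O(c=2). Cache: [Z(c=1) X(c=2) T(c=3) A(c=3) R(c=5)]
  18. access Z: HIT, count now 2. Cache: [X(c=2) Z(c=2) T(c=3) A(c=3) R(c=5)]
  19. access Z: HIT, count now 3. Cache: [X(c=2) T(c=3) A(c=3) Z(c=3) R(c=5)]
  20. access Z: HIT, count now 4. Cache: [X(c=2) T(c=3) A(c=3) Z(c=4) R(c=5)]
Total: 13 hits, 7 misses, 2 evictions

Answer: X T A Z R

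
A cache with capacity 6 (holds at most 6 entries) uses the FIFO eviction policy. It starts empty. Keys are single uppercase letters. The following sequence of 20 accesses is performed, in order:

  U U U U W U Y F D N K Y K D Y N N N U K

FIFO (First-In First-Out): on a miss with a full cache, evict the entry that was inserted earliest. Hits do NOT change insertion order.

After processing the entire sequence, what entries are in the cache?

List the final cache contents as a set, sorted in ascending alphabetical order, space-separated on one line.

Answer: D F K N U Y

Derivation:
FIFO simulation (capacity=6):
  1. access U: MISS. Cache (old->new): [U]
  2. access U: HIT. Cache (old->new): [U]
  3. access U: HIT. Cache (old->new): [U]
  4. access U: HIT. Cache (old->new): [U]
  5. access W: MISS. Cache (old->new): [U W]
  6. access U: HIT. Cache (old->new): [U W]
  7. access Y: MISS. Cache (old->new): [U W Y]
  8. access F: MISS. Cache (old->new): [U W Y F]
  9. access D: MISS. Cache (old->new): [U W Y F D]
  10. access N: MISS. Cache (old->new): [U W Y F D N]
  11. access K: MISS, evict U. Cache (old->new): [W Y F D N K]
  12. access Y: HIT. Cache (old->new): [W Y F D N K]
  13. access K: HIT. Cache (old->new): [W Y F D N K]
  14. access D: HIT. Cache (old->new): [W Y F D N K]
  15. access Y: HIT. Cache (old->new): [W Y F D N K]
  16. access N: HIT. Cache (old->new): [W Y F D N K]
  17. access N: HIT. Cache (old->new): [W Y F D N K]
  18. access N: HIT. Cache (old->new): [W Y F D N K]
  19. access U: MISS, evict W. Cache (old->new): [Y F D N K U]
  20. access K: HIT. Cache (old->new): [Y F D N K U]
Total: 12 hits, 8 misses, 2 evictions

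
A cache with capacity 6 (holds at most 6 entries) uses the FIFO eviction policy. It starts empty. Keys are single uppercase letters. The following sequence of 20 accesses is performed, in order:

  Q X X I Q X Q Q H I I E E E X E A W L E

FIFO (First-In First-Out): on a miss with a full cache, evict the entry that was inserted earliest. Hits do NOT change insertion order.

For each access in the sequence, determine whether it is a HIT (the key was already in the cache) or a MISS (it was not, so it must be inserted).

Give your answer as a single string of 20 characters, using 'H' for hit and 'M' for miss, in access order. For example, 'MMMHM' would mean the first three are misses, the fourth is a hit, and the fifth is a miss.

Answer: MMHMHHHHMHHMHHHHMMMH

Derivation:
FIFO simulation (capacity=6):
  1. access Q: MISS. Cache (old->new): [Q]
  2. access X: MISS. Cache (old->new): [Q X]
  3. access X: HIT. Cache (old->new): [Q X]
  4. access I: MISS. Cache (old->new): [Q X I]
  5. access Q: HIT. Cache (old->new): [Q X I]
  6. access X: HIT. Cache (old->new): [Q X I]
  7. access Q: HIT. Cache (old->new): [Q X I]
  8. access Q: HIT. Cache (old->new): [Q X I]
  9. access H: MISS. Cache (old->new): [Q X I H]
  10. access I: HIT. Cache (old->new): [Q X I H]
  11. access I: HIT. Cache (old->new): [Q X I H]
  12. access E: MISS. Cache (old->new): [Q X I H E]
  13. access E: HIT. Cache (old->new): [Q X I H E]
  14. access E: HIT. Cache (old->new): [Q X I H E]
  15. access X: HIT. Cache (old->new): [Q X I H E]
  16. access E: HIT. Cache (old->new): [Q X I H E]
  17. access A: MISS. Cache (old->new): [Q X I H E A]
  18. access W: MISS, evict Q. Cache (old->new): [X I H E A W]
  19. access L: MISS, evict X. Cache (old->new): [I H E A W L]
  20. access E: HIT. Cache (old->new): [I H E A W L]
Total: 12 hits, 8 misses, 2 evictions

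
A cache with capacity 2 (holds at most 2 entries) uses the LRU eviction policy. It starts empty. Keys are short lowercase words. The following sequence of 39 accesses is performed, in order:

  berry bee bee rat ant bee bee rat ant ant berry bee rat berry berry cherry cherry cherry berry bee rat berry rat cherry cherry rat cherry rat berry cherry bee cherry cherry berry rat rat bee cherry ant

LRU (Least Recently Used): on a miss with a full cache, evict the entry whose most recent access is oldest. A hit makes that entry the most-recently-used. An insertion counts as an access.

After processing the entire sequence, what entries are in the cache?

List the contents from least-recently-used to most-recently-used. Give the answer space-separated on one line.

Answer: cherry ant

Derivation:
LRU simulation (capacity=2):
  1. access berry: MISS. Cache (LRU->MRU): [berry]
  2. access bee: MISS. Cache (LRU->MRU): [berry bee]
  3. access bee: HIT. Cache (LRU->MRU): [berry bee]
  4. access rat: MISS, evict berry. Cache (LRU->MRU): [bee rat]
  5. access ant: MISS, evict bee. Cache (LRU->MRU): [rat ant]
  6. access bee: MISS, evict rat. Cache (LRU->MRU): [ant bee]
  7. access bee: HIT. Cache (LRU->MRU): [ant bee]
  8. access rat: MISS, evict ant. Cache (LRU->MRU): [bee rat]
  9. access ant: MISS, evict bee. Cache (LRU->MRU): [rat ant]
  10. access ant: HIT. Cache (LRU->MRU): [rat ant]
  11. access berry: MISS, evict rat. Cache (LRU->MRU): [ant berry]
  12. access bee: MISS, evict ant. Cache (LRU->MRU): [berry bee]
  13. access rat: MISS, evict berry. Cache (LRU->MRU): [bee rat]
  14. access berry: MISS, evict bee. Cache (LRU->MRU): [rat berry]
  15. access berry: HIT. Cache (LRU->MRU): [rat berry]
  16. access cherry: MISS, evict rat. Cache (LRU->MRU): [berry cherry]
  17. access cherry: HIT. Cache (LRU->MRU): [berry cherry]
  18. access cherry: HIT. Cache (LRU->MRU): [berry cherry]
  19. access berry: HIT. Cache (LRU->MRU): [cherry berry]
  20. access bee: MISS, evict cherry. Cache (LRU->MRU): [berry bee]
  21. access rat: MISS, evict berry. Cache (LRU->MRU): [bee rat]
  22. access berry: MISS, evict bee. Cache (LRU->MRU): [rat berry]
  23. access rat: HIT. Cache (LRU->MRU): [berry rat]
  24. access cherry: MISS, evict berry. Cache (LRU->MRU): [rat cherry]
  25. access cherry: HIT. Cache (LRU->MRU): [rat cherry]
  26. access rat: HIT. Cache (LRU->MRU): [cherry rat]
  27. access cherry: HIT. Cache (LRU->MRU): [rat cherry]
  28. access rat: HIT. Cache (LRU->MRU): [cherry rat]
  29. access berry: MISS, evict cherry. Cache (LRU->MRU): [rat berry]
  30. access cherry: MISS, evict rat. Cache (LRU->MRU): [berry cherry]
  31. access bee: MISS, evict berry. Cache (LRU->MRU): [cherry bee]
  32. access cherry: HIT. Cache (LRU->MRU): [bee cherry]
  33. access cherry: HIT. Cache (LRU->MRU): [bee cherry]
  34. access berry: MISS, evict bee. Cache (LRU->MRU): [cherry berry]
  35. access rat: MISS, evict cherry. Cache (LRU->MRU): [berry rat]
  36. access rat: HIT. Cache (LRU->MRU): [berry rat]
  37. access bee: MISS, evict berry. Cache (LRU->MRU): [rat bee]
  38. access cherry: MISS, evict rat. Cache (LRU->MRU): [bee cherry]
  39. access ant: MISS, evict bee. Cache (LRU->MRU): [cherry ant]
Total: 15 hits, 24 misses, 22 evictions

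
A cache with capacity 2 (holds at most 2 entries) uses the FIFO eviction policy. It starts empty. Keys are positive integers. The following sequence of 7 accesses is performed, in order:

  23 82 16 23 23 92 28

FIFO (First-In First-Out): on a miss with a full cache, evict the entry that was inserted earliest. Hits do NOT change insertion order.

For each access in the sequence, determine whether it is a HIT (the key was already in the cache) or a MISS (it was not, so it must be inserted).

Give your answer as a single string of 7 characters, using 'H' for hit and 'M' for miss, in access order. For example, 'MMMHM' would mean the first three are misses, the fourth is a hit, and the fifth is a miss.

FIFO simulation (capacity=2):
  1. access 23: MISS. Cache (old->new): [23]
  2. access 82: MISS. Cache (old->new): [23 82]
  3. access 16: MISS, evict 23. Cache (old->new): [82 16]
  4. access 23: MISS, evict 82. Cache (old->new): [16 23]
  5. access 23: HIT. Cache (old->new): [16 23]
  6. access 92: MISS, evict 16. Cache (old->new): [23 92]
  7. access 28: MISS, evict 23. Cache (old->new): [92 28]
Total: 1 hits, 6 misses, 4 evictions

Answer: MMMMHMM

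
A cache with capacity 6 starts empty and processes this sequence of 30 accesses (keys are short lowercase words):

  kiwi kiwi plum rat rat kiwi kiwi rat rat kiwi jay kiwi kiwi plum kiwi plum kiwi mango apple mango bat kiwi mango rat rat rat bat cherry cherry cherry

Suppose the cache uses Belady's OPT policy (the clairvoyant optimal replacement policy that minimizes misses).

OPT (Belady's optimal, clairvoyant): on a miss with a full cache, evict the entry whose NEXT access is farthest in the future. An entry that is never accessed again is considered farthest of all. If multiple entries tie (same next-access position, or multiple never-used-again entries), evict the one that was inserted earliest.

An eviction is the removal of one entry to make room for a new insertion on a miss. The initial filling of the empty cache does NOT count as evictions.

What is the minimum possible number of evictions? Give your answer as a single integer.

OPT (Belady) simulation (capacity=6):
  1. access kiwi: MISS. Cache: [kiwi]
  2. access kiwi: HIT. Next use of kiwi: step 6. Cache: [kiwi]
  3. access plum: MISS. Cache: [kiwi plum]
  4. access rat: MISS. Cache: [kiwi plum rat]
  5. access rat: HIT. Next use of rat: step 8. Cache: [kiwi plum rat]
  6. access kiwi: HIT. Next use of kiwi: step 7. Cache: [kiwi plum rat]
  7. access kiwi: HIT. Next use of kiwi: step 10. Cache: [kiwi plum rat]
  8. access rat: HIT. Next use of rat: step 9. Cache: [kiwi plum rat]
  9. access rat: HIT. Next use of rat: step 24. Cache: [kiwi plum rat]
  10. access kiwi: HIT. Next use of kiwi: step 12. Cache: [kiwi plum rat]
  11. access jay: MISS. Cache: [kiwi plum rat jay]
  12. access kiwi: HIT. Next use of kiwi: step 13. Cache: [kiwi plum rat jay]
  13. access kiwi: HIT. Next use of kiwi: step 15. Cache: [kiwi plum rat jay]
  14. access plum: HIT. Next use of plum: step 16. Cache: [kiwi plum rat jay]
  15. access kiwi: HIT. Next use of kiwi: step 17. Cache: [kiwi plum rat jay]
  16. access plum: HIT. Next use of plum: never. Cache: [kiwi plum rat jay]
  17. access kiwi: HIT. Next use of kiwi: step 22. Cache: [kiwi plum rat jay]
  18. access mango: MISS. Cache: [kiwi plum rat jay mango]
  19. access apple: MISS. Cache: [kiwi plum rat jay mango apple]
  20. access mango: HIT. Next use of mango: step 23. Cache: [kiwi plum rat jay mango apple]
  21. access bat: MISS, evict plum (next use: never). Cache: [kiwi rat jay mango apple bat]
  22. access kiwi: HIT. Next use of kiwi: never. Cache: [kiwi rat jay mango apple bat]
  23. access mango: HIT. Next use of mango: never. Cache: [kiwi rat jay mango apple bat]
  24. access rat: HIT. Next use of rat: step 25. Cache: [kiwi rat jay mango apple bat]
  25. access rat: HIT. Next use of rat: step 26. Cache: [kiwi rat jay mango apple bat]
  26. access rat: HIT. Next use of rat: never. Cache: [kiwi rat jay mango apple bat]
  27. access bat: HIT. Next use of bat: never. Cache: [kiwi rat jay mango apple bat]
  28. access cherry: MISS, evict kiwi (next use: never). Cache: [rat jay mango apple bat cherry]
  29. access cherry: HIT. Next use of cherry: step 30. Cache: [rat jay mango apple bat cherry]
  30. access cherry: HIT. Next use of cherry: never. Cache: [rat jay mango apple bat cherry]
Total: 22 hits, 8 misses, 2 evictions

Answer: 2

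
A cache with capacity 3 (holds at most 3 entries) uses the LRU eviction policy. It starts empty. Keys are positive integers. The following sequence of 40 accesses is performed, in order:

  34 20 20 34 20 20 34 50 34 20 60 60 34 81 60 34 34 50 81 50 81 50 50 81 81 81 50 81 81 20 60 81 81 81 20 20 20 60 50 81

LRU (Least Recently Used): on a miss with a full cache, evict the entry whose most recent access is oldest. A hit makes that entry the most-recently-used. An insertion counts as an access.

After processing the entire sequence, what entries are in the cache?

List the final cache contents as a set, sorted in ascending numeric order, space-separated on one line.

Answer: 50 60 81

Derivation:
LRU simulation (capacity=3):
  1. access 34: MISS. Cache (LRU->MRU): [34]
  2. access 20: MISS. Cache (LRU->MRU): [34 20]
  3. access 20: HIT. Cache (LRU->MRU): [34 20]
  4. access 34: HIT. Cache (LRU->MRU): [20 34]
  5. access 20: HIT. Cache (LRU->MRU): [34 20]
  6. access 20: HIT. Cache (LRU->MRU): [34 20]
  7. access 34: HIT. Cache (LRU->MRU): [20 34]
  8. access 50: MISS. Cache (LRU->MRU): [20 34 50]
  9. access 34: HIT. Cache (LRU->MRU): [20 50 34]
  10. access 20: HIT. Cache (LRU->MRU): [50 34 20]
  11. access 60: MISS, evict 50. Cache (LRU->MRU): [34 20 60]
  12. access 60: HIT. Cache (LRU->MRU): [34 20 60]
  13. access 34: HIT. Cache (LRU->MRU): [20 60 34]
  14. access 81: MISS, evict 20. Cache (LRU->MRU): [60 34 81]
  15. access 60: HIT. Cache (LRU->MRU): [34 81 60]
  16. access 34: HIT. Cache (LRU->MRU): [81 60 34]
  17. access 34: HIT. Cache (LRU->MRU): [81 60 34]
  18. access 50: MISS, evict 81. Cache (LRU->MRU): [60 34 50]
  19. access 81: MISS, evict 60. Cache (LRU->MRU): [34 50 81]
  20. access 50: HIT. Cache (LRU->MRU): [34 81 50]
  21. access 81: HIT. Cache (LRU->MRU): [34 50 81]
  22. access 50: HIT. Cache (LRU->MRU): [34 81 50]
  23. access 50: HIT. Cache (LRU->MRU): [34 81 50]
  24. access 81: HIT. Cache (LRU->MRU): [34 50 81]
  25. access 81: HIT. Cache (LRU->MRU): [34 50 81]
  26. access 81: HIT. Cache (LRU->MRU): [34 50 81]
  27. access 50: HIT. Cache (LRU->MRU): [34 81 50]
  28. access 81: HIT. Cache (LRU->MRU): [34 50 81]
  29. access 81: HIT. Cache (LRU->MRU): [34 50 81]
  30. access 20: MISS, evict 34. Cache (LRU->MRU): [50 81 20]
  31. access 60: MISS, evict 50. Cache (LRU->MRU): [81 20 60]
  32. access 81: HIT. Cache (LRU->MRU): [20 60 81]
  33. access 81: HIT. Cache (LRU->MRU): [20 60 81]
  34. access 81: HIT. Cache (LRU->MRU): [20 60 81]
  35. access 20: HIT. Cache (LRU->MRU): [60 81 20]
  36. access 20: HIT. Cache (LRU->MRU): [60 81 20]
  37. access 20: HIT. Cache (LRU->MRU): [60 81 20]
  38. access 60: HIT. Cache (LRU->MRU): [81 20 60]
  39. access 50: MISS, evict 81. Cache (LRU->MRU): [20 60 50]
  40. access 81: MISS, evict 20. Cache (LRU->MRU): [60 50 81]
Total: 29 hits, 11 misses, 8 evictions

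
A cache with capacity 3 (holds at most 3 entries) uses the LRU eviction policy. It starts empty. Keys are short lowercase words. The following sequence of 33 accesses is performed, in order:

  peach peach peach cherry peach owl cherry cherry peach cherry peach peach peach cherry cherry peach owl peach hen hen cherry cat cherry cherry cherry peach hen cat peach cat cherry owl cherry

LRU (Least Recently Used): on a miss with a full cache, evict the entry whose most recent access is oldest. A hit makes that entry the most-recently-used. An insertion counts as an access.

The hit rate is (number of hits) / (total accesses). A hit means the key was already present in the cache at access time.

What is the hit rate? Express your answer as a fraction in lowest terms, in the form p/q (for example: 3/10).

Answer: 2/3

Derivation:
LRU simulation (capacity=3):
  1. access peach: MISS. Cache (LRU->MRU): [peach]
  2. access peach: HIT. Cache (LRU->MRU): [peach]
  3. access peach: HIT. Cache (LRU->MRU): [peach]
  4. access cherry: MISS. Cache (LRU->MRU): [peach cherry]
  5. access peach: HIT. Cache (LRU->MRU): [cherry peach]
  6. access owl: MISS. Cache (LRU->MRU): [cherry peach owl]
  7. access cherry: HIT. Cache (LRU->MRU): [peach owl cherry]
  8. access cherry: HIT. Cache (LRU->MRU): [peach owl cherry]
  9. access peach: HIT. Cache (LRU->MRU): [owl cherry peach]
  10. access cherry: HIT. Cache (LRU->MRU): [owl peach cherry]
  11. access peach: HIT. Cache (LRU->MRU): [owl cherry peach]
  12. access peach: HIT. Cache (LRU->MRU): [owl cherry peach]
  13. access peach: HIT. Cache (LRU->MRU): [owl cherry peach]
  14. access cherry: HIT. Cache (LRU->MRU): [owl peach cherry]
  15. access cherry: HIT. Cache (LRU->MRU): [owl peach cherry]
  16. access peach: HIT. Cache (LRU->MRU): [owl cherry peach]
  17. access owl: HIT. Cache (LRU->MRU): [cherry peach owl]
  18. access peach: HIT. Cache (LRU->MRU): [cherry owl peach]
  19. access hen: MISS, evict cherry. Cache (LRU->MRU): [owl peach hen]
  20. access hen: HIT. Cache (LRU->MRU): [owl peach hen]
  21. access cherry: MISS, evict owl. Cache (LRU->MRU): [peach hen cherry]
  22. access cat: MISS, evict peach. Cache (LRU->MRU): [hen cherry cat]
  23. access cherry: HIT. Cache (LRU->MRU): [hen cat cherry]
  24. access cherry: HIT. Cache (LRU->MRU): [hen cat cherry]
  25. access cherry: HIT. Cache (LRU->MRU): [hen cat cherry]
  26. access peach: MISS, evict hen. Cache (LRU->MRU): [cat cherry peach]
  27. access hen: MISS, evict cat. Cache (LRU->MRU): [cherry peach hen]
  28. access cat: MISS, evict cherry. Cache (LRU->MRU): [peach hen cat]
  29. access peach: HIT. Cache (LRU->MRU): [hen cat peach]
  30. access cat: HIT. Cache (LRU->MRU): [hen peach cat]
  31. access cherry: MISS, evict hen. Cache (LRU->MRU): [peach cat cherry]
  32. access owl: MISS, evict peach. Cache (LRU->MRU): [cat cherry owl]
  33. access cherry: HIT. Cache (LRU->MRU): [cat owl cherry]
Total: 22 hits, 11 misses, 8 evictions

Hit rate = 22/33 = 2/3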